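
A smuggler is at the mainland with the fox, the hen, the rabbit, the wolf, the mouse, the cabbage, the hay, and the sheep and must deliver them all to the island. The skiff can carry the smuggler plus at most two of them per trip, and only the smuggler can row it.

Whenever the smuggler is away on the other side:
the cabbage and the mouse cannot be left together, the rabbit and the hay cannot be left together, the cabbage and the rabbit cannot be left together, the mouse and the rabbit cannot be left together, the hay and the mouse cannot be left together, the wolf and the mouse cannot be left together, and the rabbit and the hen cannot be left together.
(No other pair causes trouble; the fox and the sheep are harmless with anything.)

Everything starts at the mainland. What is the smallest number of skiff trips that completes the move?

Counting alone: the smuggler can take at most 2 across per trip to the island, so moving all 8 needs at least 4 loaded trips out, with a return between consecutive ones — at least 7 crossings.
The safety rule pushes this higher. Following every safe sequence of crossings, the most of the 8 that can be at the island as the skiff arrives there on crossings 7, 9, 11 is 5, 6, 7 respectively — never all 8.
So no plan with fewer than 13 crossings exists, and this one achieves 13:
1. Smuggler goes to the island with the mouse and the rabbit.  [the mainland: the cabbage, the fox, the hay, the hen, the sheep, the wolf | the island: the mouse, the rabbit]
2. Smuggler goes back to the mainland with the rabbit.  [the mainland: the cabbage, the fox, the hay, the hen, the rabbit, the sheep, the wolf | the island: the mouse]
3. Smuggler goes to the island with the fox and the rabbit.  [the mainland: the cabbage, the hay, the hen, the sheep, the wolf | the island: the fox, the mouse, the rabbit]
4. Smuggler goes back to the mainland with the rabbit.  [the mainland: the cabbage, the hay, the hen, the rabbit, the sheep, the wolf | the island: the fox, the mouse]
5. Smuggler goes to the island with the hen and the rabbit.  [the mainland: the cabbage, the hay, the sheep, the wolf | the island: the fox, the hen, the mouse, the rabbit]
6. Smuggler goes back to the mainland with the rabbit.  [the mainland: the cabbage, the hay, the rabbit, the sheep, the wolf | the island: the fox, the hen, the mouse]
7. Smuggler goes to the island with the rabbit and the sheep.  [the mainland: the cabbage, the hay, the wolf | the island: the fox, the hen, the mouse, the rabbit, the sheep]
8. Smuggler goes back to the mainland with the rabbit.  [the mainland: the cabbage, the hay, the rabbit, the wolf | the island: the fox, the hen, the mouse, the sheep]
9. Smuggler goes to the island with the cabbage and the hay.  [the mainland: the rabbit, the wolf | the island: the cabbage, the fox, the hay, the hen, the mouse, the sheep]
10. Smuggler goes back to the mainland with the mouse.  [the mainland: the mouse, the rabbit, the wolf | the island: the cabbage, the fox, the hay, the hen, the sheep]
11. Smuggler goes to the island with the rabbit and the wolf.  [the mainland: the mouse | the island: the cabbage, the fox, the hay, the hen, the rabbit, the sheep, the wolf]
12. Smuggler goes back to the mainland with the rabbit.  [the mainland: the mouse, the rabbit | the island: the cabbage, the fox, the hay, the hen, the sheep, the wolf]
13. Smuggler goes to the island with the mouse and the rabbit.  [the mainland: — | the island: the cabbage, the fox, the hay, the hen, the mouse, the rabbit, the sheep, the wolf]

13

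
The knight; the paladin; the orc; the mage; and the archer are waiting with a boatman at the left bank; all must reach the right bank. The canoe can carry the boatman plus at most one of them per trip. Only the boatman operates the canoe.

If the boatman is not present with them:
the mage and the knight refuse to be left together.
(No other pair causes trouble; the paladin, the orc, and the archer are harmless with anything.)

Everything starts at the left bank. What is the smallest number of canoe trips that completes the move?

9

Counting alone: the boatman can take at most 1 across per trip to the right bank, so moving all 5 needs at least 5 loaded trips out, with a return between consecutive ones — at least 9 crossings.
The plan below uses exactly 9 crossings, so it is optimal:
1. Boatman goes to the right bank with the knight.
2. Boatman goes back to the left bank alone.
3. Boatman goes to the right bank with the paladin.
4. Boatman goes back to the left bank alone.
5. Boatman goes to the right bank with the orc.
6. Boatman goes back to the left bank alone.
7. Boatman goes to the right bank with the archer.
8. Boatman goes back to the left bank alone.
9. Boatman goes to the right bank with the mage.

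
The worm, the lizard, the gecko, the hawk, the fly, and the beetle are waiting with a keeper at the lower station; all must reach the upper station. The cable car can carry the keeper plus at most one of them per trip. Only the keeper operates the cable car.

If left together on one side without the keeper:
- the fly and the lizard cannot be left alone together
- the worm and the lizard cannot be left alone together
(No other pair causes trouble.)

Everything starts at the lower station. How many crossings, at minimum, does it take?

Counting alone: the keeper can take at most 1 across per trip to the upper station, so moving all 6 needs at least 6 loaded trips out, with a return between consecutive ones — at least 11 crossings.
The safety rule pushes this higher. Following every safe sequence of crossings, the most of the 6 that can be at the upper station as the cable car arrives there on crossing 11 is 5 — never all 6.
So no plan with fewer than 13 crossings exists, and this one achieves 13:
1. Keeper goes to the upper station with the lizard.  [the lower station: the beetle, the fly, the gecko, the hawk, the worm | the upper station: the lizard]
2. Keeper goes back to the lower station alone.  [the lower station: the beetle, the fly, the gecko, the hawk, the worm | the upper station: the lizard]
3. Keeper goes to the upper station with the worm.  [the lower station: the beetle, the fly, the gecko, the hawk | the upper station: the lizard, the worm]
4. Keeper goes back to the lower station with the lizard.  [the lower station: the beetle, the fly, the gecko, the hawk, the lizard | the upper station: the worm]
5. Keeper goes to the upper station with the fly.  [the lower station: the beetle, the gecko, the hawk, the lizard | the upper station: the fly, the worm]
6. Keeper goes back to the lower station alone.  [the lower station: the beetle, the gecko, the hawk, the lizard | the upper station: the fly, the worm]
7. Keeper goes to the upper station with the gecko.  [the lower station: the beetle, the hawk, the lizard | the upper station: the fly, the gecko, the worm]
8. Keeper goes back to the lower station alone.  [the lower station: the beetle, the hawk, the lizard | the upper station: the fly, the gecko, the worm]
9. Keeper goes to the upper station with the hawk.  [the lower station: the beetle, the lizard | the upper station: the fly, the gecko, the hawk, the worm]
10. Keeper goes back to the lower station alone.  [the lower station: the beetle, the lizard | the upper station: the fly, the gecko, the hawk, the worm]
11. Keeper goes to the upper station with the beetle.  [the lower station: the lizard | the upper station: the beetle, the fly, the gecko, the hawk, the worm]
12. Keeper goes back to the lower station alone.  [the lower station: the lizard | the upper station: the beetle, the fly, the gecko, the hawk, the worm]
13. Keeper goes to the upper station with the lizard.  [the lower station: — | the upper station: the beetle, the fly, the gecko, the hawk, the lizard, the worm]

13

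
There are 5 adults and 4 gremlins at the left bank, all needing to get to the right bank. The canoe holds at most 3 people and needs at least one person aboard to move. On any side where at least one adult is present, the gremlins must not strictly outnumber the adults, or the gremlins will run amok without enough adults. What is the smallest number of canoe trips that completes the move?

Counting alone: each trip to the right bank takes at most 3 across and each return brings at least 1 back, so after t trips out (and t−1 returns) at most 3t − (t−1) of the 9 are across; that first reaches 9 at t = 4, so at least 7 crossings are needed.
The plan below uses exactly 7 crossings, so it is optimal:
1. 3 gremlins → the right bank.  (the left bank: 5A 1G; the right bank: 0A 3G)
2. 1 gremlin ← the left bank.  (the left bank: 5A 2G; the right bank: 0A 2G)
3. 3 adults → the right bank.  (the left bank: 2A 2G; the right bank: 3A 2G)
4. 1 adult ← the left bank.  (the left bank: 3A 2G; the right bank: 2A 2G)
5. 2 adults and 1 gremlin → the right bank.  (the left bank: 1A 1G; the right bank: 4A 3G)
6. 1 adult ← the left bank.  (the left bank: 2A 1G; the right bank: 3A 3G)
7. 2 adults and 1 gremlin → the right bank.  (the left bank: 0A 0G; the right bank: 5A 4G)

7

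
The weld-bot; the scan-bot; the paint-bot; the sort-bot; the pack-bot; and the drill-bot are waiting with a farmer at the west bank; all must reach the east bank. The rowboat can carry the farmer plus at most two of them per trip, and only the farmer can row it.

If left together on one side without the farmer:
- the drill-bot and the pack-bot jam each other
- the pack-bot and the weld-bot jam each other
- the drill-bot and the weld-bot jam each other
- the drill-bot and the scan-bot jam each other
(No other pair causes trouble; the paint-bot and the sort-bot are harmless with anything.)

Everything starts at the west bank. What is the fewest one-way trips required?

9

Counting alone: the farmer can take at most 2 across per trip to the east bank, so moving all 6 needs at least 3 loaded trips out, with a return between consecutive ones — at least 5 crossings.
The safety rule pushes this higher. Following every safe sequence of crossings, the most of the 6 that can be at the east bank as the rowboat arrives there on crossings 5, 7 is 4, 5 respectively — never all 6.
So no plan with fewer than 9 crossings exists, and this one achieves 9:
1. Farmer goes to the east bank with the drill-bot and the weld-bot.
2. Farmer goes back to the west bank with the weld-bot.
3. Farmer goes to the east bank with the scan-bot and the weld-bot.
4. Farmer goes back to the west bank with the drill-bot.
5. Farmer goes to the east bank with the pack-bot and the paint-bot.
6. Farmer goes back to the west bank with the weld-bot.
7. Farmer goes to the east bank with the sort-bot and the weld-bot.
8. Farmer goes back to the west bank with the weld-bot.
9. Farmer goes to the east bank with the drill-bot and the weld-bot.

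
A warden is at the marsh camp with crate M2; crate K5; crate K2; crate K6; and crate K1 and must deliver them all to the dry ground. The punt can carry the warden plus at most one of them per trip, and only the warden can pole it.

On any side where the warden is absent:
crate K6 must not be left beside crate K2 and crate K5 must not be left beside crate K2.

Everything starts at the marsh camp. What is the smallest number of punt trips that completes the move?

11

Counting alone: the warden can take at most 1 across per trip to the dry ground, so moving all 5 needs at least 5 loaded trips out, with a return between consecutive ones — at least 9 crossings.
The safety rule pushes this higher. Following every safe sequence of crossings, the most of the 5 that can be at the dry ground as the punt arrives there on crossing 9 is 4 — never all 5.
So no plan with fewer than 11 crossings exists, and this one achieves 11:
1. Warden goes to the dry ground with crate K2.  [the marsh camp: crate K1, crate K5, crate K6, crate M2 | the dry ground: crate K2]
2. Warden goes back to the marsh camp alone.  [the marsh camp: crate K1, crate K5, crate K6, crate M2 | the dry ground: crate K2]
3. Warden goes to the dry ground with crate M2.  [the marsh camp: crate K1, crate K5, crate K6 | the dry ground: crate K2, crate M2]
4. Warden goes back to the marsh camp alone.  [the marsh camp: crate K1, crate K5, crate K6 | the dry ground: crate K2, crate M2]
5. Warden goes to the dry ground with crate K5.  [the marsh camp: crate K1, crate K6 | the dry ground: crate K2, crate K5, crate M2]
6. Warden goes back to the marsh camp with crate K2.  [the marsh camp: crate K1, crate K2, crate K6 | the dry ground: crate K5, crate M2]
7. Warden goes to the dry ground with crate K6.  [the marsh camp: crate K1, crate K2 | the dry ground: crate K5, crate K6, crate M2]
8. Warden goes back to the marsh camp alone.  [the marsh camp: crate K1, crate K2 | the dry ground: crate K5, crate K6, crate M2]
9. Warden goes to the dry ground with crate K1.  [the marsh camp: crate K2 | the dry ground: crate K1, crate K5, crate K6, crate M2]
10. Warden goes back to the marsh camp alone.  [the marsh camp: crate K2 | the dry ground: crate K1, crate K5, crate K6, crate M2]
11. Warden goes to the dry ground with crate K2.  [the marsh camp: — | the dry ground: crate K1, crate K2, crate K5, crate K6, crate M2]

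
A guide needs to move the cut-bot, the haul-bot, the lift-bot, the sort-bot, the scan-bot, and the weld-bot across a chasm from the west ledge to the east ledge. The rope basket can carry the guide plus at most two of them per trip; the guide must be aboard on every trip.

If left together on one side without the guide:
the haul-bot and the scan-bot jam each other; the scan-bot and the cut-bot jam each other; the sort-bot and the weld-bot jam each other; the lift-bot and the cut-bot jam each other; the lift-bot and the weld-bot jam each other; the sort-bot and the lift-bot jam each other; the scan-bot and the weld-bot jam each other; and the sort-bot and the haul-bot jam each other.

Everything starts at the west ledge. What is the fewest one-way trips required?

impossible

Whatever the first load, the items left behind include a forbidden pair without the guide. No opening move is safe, so no plan exists.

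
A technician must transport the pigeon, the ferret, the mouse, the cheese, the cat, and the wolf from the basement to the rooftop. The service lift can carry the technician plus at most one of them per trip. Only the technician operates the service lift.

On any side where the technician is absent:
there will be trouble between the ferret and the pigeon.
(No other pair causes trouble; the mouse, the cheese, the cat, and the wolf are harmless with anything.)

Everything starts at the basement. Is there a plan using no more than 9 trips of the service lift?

No

Counting alone: the technician can take at most 1 across per trip to the rooftop, so moving all 6 needs at least 6 loaded trips out, with a return between consecutive ones — at least 11 crossings.
Since 9 < 11, 9 crossings cannot be enough. (The shortest complete plan in fact takes 11:)
1. Technician goes to the rooftop with the pigeon.
2. Technician goes back to the basement alone.
3. Technician goes to the rooftop with the mouse.
4. Technician goes back to the basement alone.
5. Technician goes to the rooftop with the cheese.
6. Technician goes back to the basement alone.
7. Technician goes to the rooftop with the cat.
8. Technician goes back to the basement alone.
9. Technician goes to the rooftop with the wolf.
10. Technician goes back to the basement alone.
11. Technician goes to the rooftop with the ferret.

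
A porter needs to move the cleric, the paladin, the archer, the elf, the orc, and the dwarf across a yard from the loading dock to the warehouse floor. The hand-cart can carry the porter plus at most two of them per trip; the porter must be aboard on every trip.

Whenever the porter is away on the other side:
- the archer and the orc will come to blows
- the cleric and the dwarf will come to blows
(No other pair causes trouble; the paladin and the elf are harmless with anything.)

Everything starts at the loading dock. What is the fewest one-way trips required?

5

Counting alone: the porter can take at most 2 across per trip to the warehouse floor, so moving all 6 needs at least 3 loaded trips out, with a return between consecutive ones — at least 5 crossings.
The plan below uses exactly 5 crossings, so it is optimal:
1. Porter goes to the warehouse floor with the archer and the cleric.
2. Porter goes back to the loading dock alone.
3. Porter goes to the warehouse floor with the elf and the paladin.
4. Porter goes back to the loading dock alone.
5. Porter goes to the warehouse floor with the dwarf and the orc.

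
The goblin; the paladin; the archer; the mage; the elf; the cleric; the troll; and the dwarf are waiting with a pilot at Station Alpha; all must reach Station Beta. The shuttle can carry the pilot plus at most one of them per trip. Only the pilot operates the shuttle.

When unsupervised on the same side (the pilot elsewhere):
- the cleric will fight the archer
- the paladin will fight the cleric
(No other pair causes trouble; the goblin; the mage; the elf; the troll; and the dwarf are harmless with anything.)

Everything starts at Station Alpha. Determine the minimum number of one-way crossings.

17

Counting alone: the pilot can take at most 1 across per trip to Station Beta, so moving all 8 needs at least 8 loaded trips out, with a return between consecutive ones — at least 15 crossings.
The safety rule pushes this higher. Following every safe sequence of crossings, the most of the 8 that can be at Station Beta as the shuttle arrives there on crossing 15 is 7 — never all 8.
So no plan with fewer than 17 crossings exists, and this one achieves 17:
1. Pilot goes to Station Beta with the cleric.  [Station Alpha: the archer, the dwarf, the elf, the goblin, the mage, the paladin, the troll | Station Beta: the cleric]
2. Pilot goes back to Station Alpha alone.  [Station Alpha: the archer, the dwarf, the elf, the goblin, the mage, the paladin, the troll | Station Beta: the cleric]
3. Pilot goes to Station Beta with the goblin.  [Station Alpha: the archer, the dwarf, the elf, the mage, the paladin, the troll | Station Beta: the cleric, the goblin]
4. Pilot goes back to Station Alpha alone.  [Station Alpha: the archer, the dwarf, the elf, the mage, the paladin, the troll | Station Beta: the cleric, the goblin]
5. Pilot goes to Station Beta with the paladin.  [Station Alpha: the archer, the dwarf, the elf, the mage, the troll | Station Beta: the cleric, the goblin, the paladin]
6. Pilot goes back to Station Alpha with the cleric.  [Station Alpha: the archer, the cleric, the dwarf, the elf, the mage, the troll | Station Beta: the goblin, the paladin]
7. Pilot goes to Station Beta with the archer.  [Station Alpha: the cleric, the dwarf, the elf, the mage, the troll | Station Beta: the archer, the goblin, the paladin]
8. Pilot goes back to Station Alpha alone.  [Station Alpha: the cleric, the dwarf, the elf, the mage, the troll | Station Beta: the archer, the goblin, the paladin]
9. Pilot goes to Station Beta with the mage.  [Station Alpha: the cleric, the dwarf, the elf, the troll | Station Beta: the archer, the goblin, the mage, the paladin]
10. Pilot goes back to Station Alpha alone.  [Station Alpha: the cleric, the dwarf, the elf, the troll | Station Beta: the archer, the goblin, the mage, the paladin]
11. Pilot goes to Station Beta with the elf.  [Station Alpha: the cleric, the dwarf, the troll | Station Beta: the archer, the elf, the goblin, the mage, the paladin]
12. Pilot goes back to Station Alpha alone.  [Station Alpha: the cleric, the dwarf, the troll | Station Beta: the archer, the elf, the goblin, the mage, the paladin]
13. Pilot goes to Station Beta with the troll.  [Station Alpha: the cleric, the dwarf | Station Beta: the archer, the elf, the goblin, the mage, the paladin, the troll]
14. Pilot goes back to Station Alpha alone.  [Station Alpha: the cleric, the dwarf | Station Beta: the archer, the elf, the goblin, the mage, the paladin, the troll]
15. Pilot goes to Station Beta with the dwarf.  [Station Alpha: the cleric | Station Beta: the archer, the dwarf, the elf, the goblin, the mage, the paladin, the troll]
16. Pilot goes back to Station Alpha alone.  [Station Alpha: the cleric | Station Beta: the archer, the dwarf, the elf, the goblin, the mage, the paladin, the troll]
17. Pilot goes to Station Beta with the cleric.  [Station Alpha: — | Station Beta: the archer, the cleric, the dwarf, the elf, the goblin, the mage, the paladin, the troll]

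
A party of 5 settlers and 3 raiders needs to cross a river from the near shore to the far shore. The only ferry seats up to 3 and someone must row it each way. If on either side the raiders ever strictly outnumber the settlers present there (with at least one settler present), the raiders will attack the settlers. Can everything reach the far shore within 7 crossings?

Yes

Yes — this plan uses 7 crossings (≤ 7):
1. 2 raiders → the far shore.  (the near shore: 5S 1R; the far shore: 0S 2R)
2. 1 raider ← the near shore.  (the near shore: 5S 2R; the far shore: 0S 1R)
3. 2 settlers and 1 raider → the far shore.  (the near shore: 3S 1R; the far shore: 2S 2R)
4. 1 raider ← the near shore.  (the near shore: 3S 2R; the far shore: 2S 1R)
5. 1 settler and 2 raiders → the far shore.  (the near shore: 2S 0R; the far shore: 3S 3R)
6. 1 raider ← the near shore.  (the near shore: 2S 1R; the far shore: 3S 2R)
7. 2 settlers and 1 raider → the far shore.  (the near shore: 0S 0R; the far shore: 5S 3R)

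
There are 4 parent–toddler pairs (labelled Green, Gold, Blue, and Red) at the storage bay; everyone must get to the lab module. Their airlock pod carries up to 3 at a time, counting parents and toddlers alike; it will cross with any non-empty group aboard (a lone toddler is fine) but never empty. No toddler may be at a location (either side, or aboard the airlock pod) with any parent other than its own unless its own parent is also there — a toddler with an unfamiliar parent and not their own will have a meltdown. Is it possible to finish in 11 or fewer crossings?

Yes — this plan uses 9 crossings (≤ 11):
1. parent Green and toddler Green cross → the lab module.
2. parent Green crosses ← the storage bay.
3. parent Gold, parent Green, and toddler Gold cross → the lab module.
4. parent Green and toddler Green cross ← the storage bay.
5. parent Blue, parent Green, and parent Red cross → the lab module.
6. toddler Gold crosses ← the storage bay.
7. toddler Gold and toddler Green cross → the lab module.
8. toddler Green crosses ← the storage bay.
9. toddler Blue, toddler Green, and toddler Red cross → the lab module.

Yes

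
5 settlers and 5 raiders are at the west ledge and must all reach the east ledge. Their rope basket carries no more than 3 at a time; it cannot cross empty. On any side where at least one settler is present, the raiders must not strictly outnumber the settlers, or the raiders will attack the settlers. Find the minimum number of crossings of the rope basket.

Counting alone: each trip to the east ledge takes at most 3 across and each return brings at least 1 back, so after t trips out (and t−1 returns) at most 3t − (t−1) of the 10 are across; that first reaches 10 at t = 5, so at least 9 crossings are needed.
The safety rule pushes this higher. Following every safe sequence of crossings, the most of the 10 that can be at the east ledge as the rope basket arrives there on crossing 9 is 9 — never all 10.
So no plan with fewer than 11 crossings exists, and this one achieves 11:
1. 2 raiders → the east ledge.  (the west ledge: 5S 3R; the east ledge: 0S 2R)
2. 1 raider ← the west ledge.  (the west ledge: 5S 4R; the east ledge: 0S 1R)
3. 3 raiders → the east ledge.  (the west ledge: 5S 1R; the east ledge: 0S 4R)
4. 1 raider ← the west ledge.  (the west ledge: 5S 2R; the east ledge: 0S 3R)
5. 3 settlers → the east ledge.  (the west ledge: 2S 2R; the east ledge: 3S 3R)
6. 1 settler and 1 raider ← the west ledge.  (the west ledge: 3S 3R; the east ledge: 2S 2R)
7. 3 settlers → the east ledge.  (the west ledge: 0S 3R; the east ledge: 5S 2R)
8. 1 raider ← the west ledge.  (the west ledge: 0S 4R; the east ledge: 5S 1R)
9. 2 raiders → the east ledge.  (the west ledge: 0S 2R; the east ledge: 5S 3R)
10. 1 raider ← the west ledge.  (the west ledge: 0S 3R; the east ledge: 5S 2R)
11. 3 raiders → the east ledge.  (the west ledge: 0S 0R; the east ledge: 5S 5R)

11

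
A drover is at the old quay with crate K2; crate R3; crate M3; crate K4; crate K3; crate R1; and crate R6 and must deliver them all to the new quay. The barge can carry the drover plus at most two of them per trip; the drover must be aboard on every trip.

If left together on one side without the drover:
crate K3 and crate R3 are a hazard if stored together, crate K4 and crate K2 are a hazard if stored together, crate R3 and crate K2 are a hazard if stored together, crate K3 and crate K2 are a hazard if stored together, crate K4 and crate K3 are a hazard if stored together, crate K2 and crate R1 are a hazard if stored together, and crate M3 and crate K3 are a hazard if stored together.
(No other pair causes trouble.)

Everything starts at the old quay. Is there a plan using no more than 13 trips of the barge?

Yes

Yes — this plan uses 11 crossings (≤ 13):
1. Drover goes to the new quay with crate K2 and crate K3.  [the old quay: crate K4, crate M3, crate R1, crate R3, crate R6 | the new quay: crate K2, crate K3]
2. Drover goes back to the old quay with crate K2.  [the old quay: crate K2, crate K4, crate M3, crate R1, crate R3, crate R6 | the new quay: crate K3]
3. Drover goes to the new quay with crate K2 and crate M3.  [the old quay: crate K4, crate R1, crate R3, crate R6 | the new quay: crate K2, crate K3, crate M3]
4. Drover goes back to the old quay with crate K3.  [the old quay: crate K3, crate K4, crate R1, crate R3, crate R6 | the new quay: crate K2, crate M3]
5. Drover goes to the new quay with crate K4 and crate R3.  [the old quay: crate K3, crate R1, crate R6 | the new quay: crate K2, crate K4, crate M3, crate R3]
6. Drover goes back to the old quay with crate K2.  [the old quay: crate K2, crate K3, crate R1, crate R6 | the new quay: crate K4, crate M3, crate R3]
7. Drover goes to the new quay with crate K2 and crate R1.  [the old quay: crate K3, crate R6 | the new quay: crate K2, crate K4, crate M3, crate R1, crate R3]
8. Drover goes back to the old quay with crate K2.  [the old quay: crate K2, crate K3, crate R6 | the new quay: crate K4, crate M3, crate R1, crate R3]
9. Drover goes to the new quay with crate K2 and crate R6.  [the old quay: crate K3 | the new quay: crate K2, crate K4, crate M3, crate R1, crate R3, crate R6]
10. Drover goes back to the old quay with crate K2.  [the old quay: crate K2, crate K3 | the new quay: crate K4, crate M3, crate R1, crate R3, crate R6]
11. Drover goes to the new quay with crate K2 and crate K3.  [the old quay: — | the new quay: crate K2, crate K3, crate K4, crate M3, crate R1, crate R3, crate R6]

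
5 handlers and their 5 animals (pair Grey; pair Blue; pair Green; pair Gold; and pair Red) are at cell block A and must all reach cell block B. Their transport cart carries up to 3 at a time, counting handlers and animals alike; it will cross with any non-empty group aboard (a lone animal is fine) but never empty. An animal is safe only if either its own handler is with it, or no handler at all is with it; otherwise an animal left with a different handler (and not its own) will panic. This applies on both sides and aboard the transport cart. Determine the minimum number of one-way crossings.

11

Counting alone: each trip to cell block B takes at most 3 across and each return brings at least 1 back, so after t trips out (and t−1 returns) at most 3t − (t−1) of the 10 are across; that first reaches 10 at t = 5, so at least 9 crossings are needed.
The safety rule pushes this higher. Following every safe sequence of crossings, the most of the 10 that can be at cell block B as the transport cart arrives there on crossing 9 is 9 — never all 10.
So no plan with fewer than 11 crossings exists, and this one achieves 11:
1. animal Grey and handler Grey cross → cell block B.
2. handler Grey crosses ← cell block A.
3. animal Blue, animal Gold, and animal Green cross → cell block B.
4. animal Grey crosses ← cell block A.
5. handler Blue, handler Gold, and handler Green cross → cell block B.
6. animal Blue and handler Blue cross ← cell block A.
7. handler Blue, handler Grey, and handler Red cross → cell block B.
8. animal Green crosses ← cell block A.
9. animal Blue and animal Grey cross → cell block B.
10. animal Grey crosses ← cell block A.
11. animal Green, animal Grey, and animal Red cross → cell block B.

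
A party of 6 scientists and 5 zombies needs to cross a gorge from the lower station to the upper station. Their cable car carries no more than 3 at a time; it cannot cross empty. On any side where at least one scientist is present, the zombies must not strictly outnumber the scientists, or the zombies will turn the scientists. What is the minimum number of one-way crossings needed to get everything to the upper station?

Counting alone: each trip to the upper station takes at most 3 across and each return brings at least 1 back, so after t trips out (and t−1 returns) at most 3t − (t−1) of the 11 are across; that first reaches 11 at t = 5, so at least 9 crossings are needed.
The plan below uses exactly 9 crossings, so it is optimal:
1. 3 zombies → the upper station.  (the lower station: 6S 2Z; the upper station: 0S 3Z)
2. 1 zombie ← the lower station.  (the lower station: 6S 3Z; the upper station: 0S 2Z)
3. 3 scientists → the upper station.  (the lower station: 3S 3Z; the upper station: 3S 2Z)
4. 1 scientist ← the lower station.  (the lower station: 4S 3Z; the upper station: 2S 2Z)
5. 2 scientists and 1 zombie → the upper station.  (the lower station: 2S 2Z; the upper station: 4S 3Z)
6. 1 scientist ← the lower station.  (the lower station: 3S 2Z; the upper station: 3S 3Z)
7. 2 scientists and 1 zombie → the upper station.  (the lower station: 1S 1Z; the upper station: 5S 4Z)
8. 1 scientist ← the lower station.  (the lower station: 2S 1Z; the upper station: 4S 4Z)
9. 2 scientists and 1 zombie → the upper station.  (the lower station: 0S 0Z; the upper station: 6S 5Z)

9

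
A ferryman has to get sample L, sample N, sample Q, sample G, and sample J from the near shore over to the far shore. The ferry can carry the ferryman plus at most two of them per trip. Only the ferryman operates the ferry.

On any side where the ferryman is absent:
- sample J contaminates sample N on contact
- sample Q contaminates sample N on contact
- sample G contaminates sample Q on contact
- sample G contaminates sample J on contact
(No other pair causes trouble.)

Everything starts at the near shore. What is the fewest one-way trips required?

Counting alone: the ferryman can take at most 2 across per trip to the far shore, so moving all 5 needs at least 3 loaded trips out, with a return between consecutive ones — at least 5 crossings.
The plan below uses exactly 5 crossings, so it is optimal:
1. Ferryman goes to the far shore with sample G and sample N.  [the near shore: sample J, sample L, sample Q | the far shore: sample G, sample N]
2. Ferryman goes back to the near shore alone.  [the near shore: sample J, sample L, sample Q | the far shore: sample G, sample N]
3. Ferryman goes to the far shore with sample L.  [the near shore: sample J, sample Q | the far shore: sample G, sample L, sample N]
4. Ferryman goes back to the near shore alone.  [the near shore: sample J, sample Q | the far shore: sample G, sample L, sample N]
5. Ferryman goes to the far shore with sample J and sample Q.  [the near shore: — | the far shore: sample G, sample J, sample L, sample N, sample Q]

5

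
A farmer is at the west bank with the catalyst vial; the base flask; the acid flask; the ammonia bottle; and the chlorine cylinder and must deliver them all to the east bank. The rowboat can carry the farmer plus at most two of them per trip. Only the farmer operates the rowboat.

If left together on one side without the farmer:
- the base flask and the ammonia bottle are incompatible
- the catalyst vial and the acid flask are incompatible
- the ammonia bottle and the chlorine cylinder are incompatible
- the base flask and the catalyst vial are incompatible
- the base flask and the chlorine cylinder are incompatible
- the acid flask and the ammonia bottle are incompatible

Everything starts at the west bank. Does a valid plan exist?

No

Whatever the first load, the items left behind include a forbidden pair without the farmer. No opening move is safe, so no plan exists.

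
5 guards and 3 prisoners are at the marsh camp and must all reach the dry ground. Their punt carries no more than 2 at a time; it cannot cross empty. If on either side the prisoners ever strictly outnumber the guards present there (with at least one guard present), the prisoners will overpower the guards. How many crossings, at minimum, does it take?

Counting alone: each trip to the dry ground takes at most 2 across and each return brings at least 1 back, so after t trips out (and t−1 returns) at most 2t − (t−1) of the 8 are across; that first reaches 8 at t = 7, so at least 13 crossings are needed.
The plan below uses exactly 13 crossings, so it is optimal:
1. 2 prisoners → the dry ground.  (the marsh camp: 5G 1P; the dry ground: 0G 2P)
2. 1 prisoner ← the marsh camp.  (the marsh camp: 5G 2P; the dry ground: 0G 1P)
3. 2 prisoners → the dry ground.  (the marsh camp: 5G 0P; the dry ground: 0G 3P)
4. 1 prisoner ← the marsh camp.  (the marsh camp: 5G 1P; the dry ground: 0G 2P)
5. 2 guards → the dry ground.  (the marsh camp: 3G 1P; the dry ground: 2G 2P)
6. 1 prisoner ← the marsh camp.  (the marsh camp: 3G 2P; the dry ground: 2G 1P)
7. 1 guard and 1 prisoner → the dry ground.  (the marsh camp: 2G 1P; the dry ground: 3G 2P)
8. 1 prisoner ← the marsh camp.  (the marsh camp: 2G 2P; the dry ground: 3G 1P)
9. 2 prisoners → the dry ground.  (the marsh camp: 2G 0P; the dry ground: 3G 3P)
10. 1 prisoner ← the marsh camp.  (the marsh camp: 2G 1P; the dry ground: 3G 2P)
11. 1 guard and 1 prisoner → the dry ground.  (the marsh camp: 1G 0P; the dry ground: 4G 3P)
12. 1 prisoner ← the marsh camp.  (the marsh camp: 1G 1P; the dry ground: 4G 2P)
13. 1 guard and 1 prisoner → the dry ground.  (the marsh camp: 0G 0P; the dry ground: 5G 3P)

13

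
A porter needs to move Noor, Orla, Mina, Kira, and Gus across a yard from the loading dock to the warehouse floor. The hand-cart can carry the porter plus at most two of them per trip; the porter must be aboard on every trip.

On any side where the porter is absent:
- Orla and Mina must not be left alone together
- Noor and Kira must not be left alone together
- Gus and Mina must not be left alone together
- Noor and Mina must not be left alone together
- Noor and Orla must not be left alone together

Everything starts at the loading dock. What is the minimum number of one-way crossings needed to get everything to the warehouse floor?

7

Counting alone: the porter can take at most 2 across per trip to the warehouse floor, so moving all 5 needs at least 3 loaded trips out, with a return between consecutive ones — at least 5 crossings.
The safety rule pushes this higher. Following every safe sequence of crossings, the most of the 5 that can be at the warehouse floor as the hand-cart arrives there on crossing 5 is 4 — never all 5.
So no plan with fewer than 7 crossings exists, and this one achieves 7:
1. Porter goes to the warehouse floor with Mina and Noor.  [the loading dock: Gus, Kira, Orla | the warehouse floor: Mina, Noor]
2. Porter goes back to the loading dock with Noor.  [the loading dock: Gus, Kira, Noor, Orla | the warehouse floor: Mina]
3. Porter goes to the warehouse floor with Kira and Noor.  [the loading dock: Gus, Orla | the warehouse floor: Kira, Mina, Noor]
4. Porter goes back to the loading dock with Noor.  [the loading dock: Gus, Noor, Orla | the warehouse floor: Kira, Mina]
5. Porter goes to the warehouse floor with Gus and Orla.  [the loading dock: Noor | the warehouse floor: Gus, Kira, Mina, Orla]
6. Porter goes back to the loading dock with Mina.  [the loading dock: Mina, Noor | the warehouse floor: Gus, Kira, Orla]
7. Porter goes to the warehouse floor with Mina and Noor.  [the loading dock: — | the warehouse floor: Gus, Kira, Mina, Noor, Orla]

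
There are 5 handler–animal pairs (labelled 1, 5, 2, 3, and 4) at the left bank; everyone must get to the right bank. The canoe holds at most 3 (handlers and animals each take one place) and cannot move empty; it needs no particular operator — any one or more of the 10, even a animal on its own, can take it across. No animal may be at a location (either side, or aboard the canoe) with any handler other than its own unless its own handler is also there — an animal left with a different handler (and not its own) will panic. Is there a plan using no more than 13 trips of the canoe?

Yes

Yes — this plan uses 11 crossings (≤ 13):
1. animal 1 and handler 1 cross → the right bank.
2. handler 1 crosses ← the left bank.
3. animal 2, animal 3, and animal 5 cross → the right bank.
4. animal 1 crosses ← the left bank.
5. handler 2, handler 3, and handler 5 cross → the right bank.
6. animal 5 and handler 5 cross ← the left bank.
7. handler 1, handler 4, and handler 5 cross → the right bank.
8. animal 2 crosses ← the left bank.
9. animal 1 and animal 5 cross → the right bank.
10. animal 1 crosses ← the left bank.
11. animal 1, animal 2, and animal 4 cross → the right bank.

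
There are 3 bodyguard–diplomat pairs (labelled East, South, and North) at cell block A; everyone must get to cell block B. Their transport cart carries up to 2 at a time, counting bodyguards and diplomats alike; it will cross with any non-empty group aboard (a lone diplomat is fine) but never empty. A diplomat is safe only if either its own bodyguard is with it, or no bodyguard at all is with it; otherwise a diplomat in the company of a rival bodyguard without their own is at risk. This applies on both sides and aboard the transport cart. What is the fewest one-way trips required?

11

Counting alone: each trip to cell block B takes at most 2 across and each return brings at least 1 back, so after t trips out (and t−1 returns) at most 2t − (t−1) of the 6 are across; that first reaches 6 at t = 5, so at least 9 crossings are needed.
The safety rule pushes this higher. Following every safe sequence of crossings, the most of the 6 that can be at cell block B as the transport cart arrives there on crossing 9 is 5 — never all 6.
So no plan with fewer than 11 crossings exists, and this one achieves 11:
1. bodyguard East and diplomat East cross → cell block B.
2. bodyguard East crosses ← cell block A.
3. diplomat North and diplomat South cross → cell block B.
4. diplomat East crosses ← cell block A.
5. bodyguard North and bodyguard South cross → cell block B.
6. bodyguard South and diplomat South cross ← cell block A.
7. bodyguard East and bodyguard South cross → cell block B.
8. diplomat North crosses ← cell block A.
9. diplomat East and diplomat South cross → cell block B.
10. bodyguard North crosses ← cell block A.
11. bodyguard North and diplomat North cross → cell block B.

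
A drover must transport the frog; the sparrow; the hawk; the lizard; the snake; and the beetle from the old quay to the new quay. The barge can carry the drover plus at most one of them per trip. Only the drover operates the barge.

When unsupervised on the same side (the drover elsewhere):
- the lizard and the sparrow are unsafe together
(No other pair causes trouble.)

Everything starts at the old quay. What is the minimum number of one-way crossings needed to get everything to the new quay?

Counting alone: the drover can take at most 1 across per trip to the new quay, so moving all 6 needs at least 6 loaded trips out, with a return between consecutive ones — at least 11 crossings.
The plan below uses exactly 11 crossings, so it is optimal:
1. Drover goes to the new quay with the sparrow.
2. Drover goes back to the old quay alone.
3. Drover goes to the new quay with the frog.
4. Drover goes back to the old quay alone.
5. Drover goes to the new quay with the hawk.
6. Drover goes back to the old quay alone.
7. Drover goes to the new quay with the snake.
8. Drover goes back to the old quay alone.
9. Drover goes to the new quay with the beetle.
10. Drover goes back to the old quay alone.
11. Drover goes to the new quay with the lizard.

11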